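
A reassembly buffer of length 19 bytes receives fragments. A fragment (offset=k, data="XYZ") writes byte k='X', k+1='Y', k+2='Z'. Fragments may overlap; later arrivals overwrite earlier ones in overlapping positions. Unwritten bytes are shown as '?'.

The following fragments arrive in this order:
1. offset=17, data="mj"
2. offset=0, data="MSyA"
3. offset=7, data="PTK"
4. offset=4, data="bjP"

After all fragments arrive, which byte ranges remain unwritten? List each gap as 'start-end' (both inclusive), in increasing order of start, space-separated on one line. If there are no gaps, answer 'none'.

Answer: 10-16

Derivation:
Fragment 1: offset=17 len=2
Fragment 2: offset=0 len=4
Fragment 3: offset=7 len=3
Fragment 4: offset=4 len=3
Gaps: 10-16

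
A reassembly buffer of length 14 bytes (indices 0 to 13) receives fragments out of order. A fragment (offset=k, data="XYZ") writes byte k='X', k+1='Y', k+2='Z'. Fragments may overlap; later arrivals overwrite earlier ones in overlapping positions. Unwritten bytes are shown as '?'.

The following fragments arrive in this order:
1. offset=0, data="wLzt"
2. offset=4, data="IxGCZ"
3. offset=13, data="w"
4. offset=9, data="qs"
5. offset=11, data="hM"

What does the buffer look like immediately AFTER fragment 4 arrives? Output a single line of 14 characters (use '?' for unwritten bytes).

Answer: wLztIxGCZqs??w

Derivation:
Fragment 1: offset=0 data="wLzt" -> buffer=wLzt??????????
Fragment 2: offset=4 data="IxGCZ" -> buffer=wLztIxGCZ?????
Fragment 3: offset=13 data="w" -> buffer=wLztIxGCZ????w
Fragment 4: offset=9 data="qs" -> buffer=wLztIxGCZqs??w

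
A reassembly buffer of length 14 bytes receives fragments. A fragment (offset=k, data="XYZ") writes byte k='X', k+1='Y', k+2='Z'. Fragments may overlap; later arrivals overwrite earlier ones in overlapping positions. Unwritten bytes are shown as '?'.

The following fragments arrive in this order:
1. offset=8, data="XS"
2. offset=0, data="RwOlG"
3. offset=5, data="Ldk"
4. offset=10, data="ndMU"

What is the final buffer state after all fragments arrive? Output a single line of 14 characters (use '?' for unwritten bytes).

Answer: RwOlGLdkXSndMU

Derivation:
Fragment 1: offset=8 data="XS" -> buffer=????????XS????
Fragment 2: offset=0 data="RwOlG" -> buffer=RwOlG???XS????
Fragment 3: offset=5 data="Ldk" -> buffer=RwOlGLdkXS????
Fragment 4: offset=10 data="ndMU" -> buffer=RwOlGLdkXSndMU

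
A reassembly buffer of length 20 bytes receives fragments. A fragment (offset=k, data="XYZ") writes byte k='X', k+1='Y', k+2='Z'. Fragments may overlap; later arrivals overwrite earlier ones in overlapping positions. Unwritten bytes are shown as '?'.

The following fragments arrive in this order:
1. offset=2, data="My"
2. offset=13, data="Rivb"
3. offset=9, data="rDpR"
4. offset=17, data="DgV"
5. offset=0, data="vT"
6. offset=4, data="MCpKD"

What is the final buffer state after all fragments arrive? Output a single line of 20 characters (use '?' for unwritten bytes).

Answer: vTMyMCpKDrDpRRivbDgV

Derivation:
Fragment 1: offset=2 data="My" -> buffer=??My????????????????
Fragment 2: offset=13 data="Rivb" -> buffer=??My?????????Rivb???
Fragment 3: offset=9 data="rDpR" -> buffer=??My?????rDpRRivb???
Fragment 4: offset=17 data="DgV" -> buffer=??My?????rDpRRivbDgV
Fragment 5: offset=0 data="vT" -> buffer=vTMy?????rDpRRivbDgV
Fragment 6: offset=4 data="MCpKD" -> buffer=vTMyMCpKDrDpRRivbDgV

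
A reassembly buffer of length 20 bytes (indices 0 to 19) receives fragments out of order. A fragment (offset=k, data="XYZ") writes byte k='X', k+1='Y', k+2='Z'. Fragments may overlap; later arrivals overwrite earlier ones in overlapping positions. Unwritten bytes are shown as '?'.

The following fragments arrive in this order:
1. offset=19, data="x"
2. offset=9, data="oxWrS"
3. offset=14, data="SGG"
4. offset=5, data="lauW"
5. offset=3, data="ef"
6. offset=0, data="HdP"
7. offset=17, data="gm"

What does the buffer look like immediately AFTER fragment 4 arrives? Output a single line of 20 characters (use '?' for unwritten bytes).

Fragment 1: offset=19 data="x" -> buffer=???????????????????x
Fragment 2: offset=9 data="oxWrS" -> buffer=?????????oxWrS?????x
Fragment 3: offset=14 data="SGG" -> buffer=?????????oxWrSSGG??x
Fragment 4: offset=5 data="lauW" -> buffer=?????lauWoxWrSSGG??x

Answer: ?????lauWoxWrSSGG??x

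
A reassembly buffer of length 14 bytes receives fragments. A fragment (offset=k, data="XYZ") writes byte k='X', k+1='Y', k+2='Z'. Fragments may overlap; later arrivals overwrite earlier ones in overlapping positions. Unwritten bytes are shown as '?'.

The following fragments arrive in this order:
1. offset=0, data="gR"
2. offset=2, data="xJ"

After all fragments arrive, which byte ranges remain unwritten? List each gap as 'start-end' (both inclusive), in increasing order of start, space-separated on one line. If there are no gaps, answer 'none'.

Answer: 4-13

Derivation:
Fragment 1: offset=0 len=2
Fragment 2: offset=2 len=2
Gaps: 4-13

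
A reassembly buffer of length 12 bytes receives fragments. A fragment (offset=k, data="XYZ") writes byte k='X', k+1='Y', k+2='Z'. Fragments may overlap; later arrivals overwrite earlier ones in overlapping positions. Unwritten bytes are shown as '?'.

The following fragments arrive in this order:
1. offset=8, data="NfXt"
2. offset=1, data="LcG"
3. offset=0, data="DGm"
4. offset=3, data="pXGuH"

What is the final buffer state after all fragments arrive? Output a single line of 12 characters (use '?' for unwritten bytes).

Fragment 1: offset=8 data="NfXt" -> buffer=????????NfXt
Fragment 2: offset=1 data="LcG" -> buffer=?LcG????NfXt
Fragment 3: offset=0 data="DGm" -> buffer=DGmG????NfXt
Fragment 4: offset=3 data="pXGuH" -> buffer=DGmpXGuHNfXt

Answer: DGmpXGuHNfXt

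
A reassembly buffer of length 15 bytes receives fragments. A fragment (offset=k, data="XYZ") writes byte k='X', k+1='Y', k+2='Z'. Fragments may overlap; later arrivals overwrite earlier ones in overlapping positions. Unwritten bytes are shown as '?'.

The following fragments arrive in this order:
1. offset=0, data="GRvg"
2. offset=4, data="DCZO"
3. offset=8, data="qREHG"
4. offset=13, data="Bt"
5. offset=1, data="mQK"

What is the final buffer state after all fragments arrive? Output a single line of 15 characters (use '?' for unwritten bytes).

Fragment 1: offset=0 data="GRvg" -> buffer=GRvg???????????
Fragment 2: offset=4 data="DCZO" -> buffer=GRvgDCZO???????
Fragment 3: offset=8 data="qREHG" -> buffer=GRvgDCZOqREHG??
Fragment 4: offset=13 data="Bt" -> buffer=GRvgDCZOqREHGBt
Fragment 5: offset=1 data="mQK" -> buffer=GmQKDCZOqREHGBt

Answer: GmQKDCZOqREHGBt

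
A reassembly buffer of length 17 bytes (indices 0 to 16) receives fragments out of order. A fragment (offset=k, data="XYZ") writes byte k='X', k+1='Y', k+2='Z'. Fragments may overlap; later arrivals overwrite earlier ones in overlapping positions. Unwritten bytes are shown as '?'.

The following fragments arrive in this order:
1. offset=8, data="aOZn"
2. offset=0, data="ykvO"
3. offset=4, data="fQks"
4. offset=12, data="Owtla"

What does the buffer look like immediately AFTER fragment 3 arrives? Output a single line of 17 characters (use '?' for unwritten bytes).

Answer: ykvOfQksaOZn?????

Derivation:
Fragment 1: offset=8 data="aOZn" -> buffer=????????aOZn?????
Fragment 2: offset=0 data="ykvO" -> buffer=ykvO????aOZn?????
Fragment 3: offset=4 data="fQks" -> buffer=ykvOfQksaOZn?????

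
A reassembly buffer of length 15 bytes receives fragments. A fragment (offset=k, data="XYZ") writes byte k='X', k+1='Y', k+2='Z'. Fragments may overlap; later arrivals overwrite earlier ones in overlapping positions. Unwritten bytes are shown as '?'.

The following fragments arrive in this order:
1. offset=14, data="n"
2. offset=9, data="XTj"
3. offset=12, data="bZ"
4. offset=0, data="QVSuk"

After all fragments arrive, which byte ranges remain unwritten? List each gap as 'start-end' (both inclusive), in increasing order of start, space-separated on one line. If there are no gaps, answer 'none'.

Fragment 1: offset=14 len=1
Fragment 2: offset=9 len=3
Fragment 3: offset=12 len=2
Fragment 4: offset=0 len=5
Gaps: 5-8

Answer: 5-8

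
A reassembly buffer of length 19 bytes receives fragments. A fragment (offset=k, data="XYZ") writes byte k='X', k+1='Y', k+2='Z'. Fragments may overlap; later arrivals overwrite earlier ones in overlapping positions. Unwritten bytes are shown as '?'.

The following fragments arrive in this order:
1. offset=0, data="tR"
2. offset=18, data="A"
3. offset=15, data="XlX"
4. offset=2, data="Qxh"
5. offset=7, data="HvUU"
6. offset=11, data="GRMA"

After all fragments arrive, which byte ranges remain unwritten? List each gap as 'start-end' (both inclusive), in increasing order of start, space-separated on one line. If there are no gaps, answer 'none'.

Answer: 5-6

Derivation:
Fragment 1: offset=0 len=2
Fragment 2: offset=18 len=1
Fragment 3: offset=15 len=3
Fragment 4: offset=2 len=3
Fragment 5: offset=7 len=4
Fragment 6: offset=11 len=4
Gaps: 5-6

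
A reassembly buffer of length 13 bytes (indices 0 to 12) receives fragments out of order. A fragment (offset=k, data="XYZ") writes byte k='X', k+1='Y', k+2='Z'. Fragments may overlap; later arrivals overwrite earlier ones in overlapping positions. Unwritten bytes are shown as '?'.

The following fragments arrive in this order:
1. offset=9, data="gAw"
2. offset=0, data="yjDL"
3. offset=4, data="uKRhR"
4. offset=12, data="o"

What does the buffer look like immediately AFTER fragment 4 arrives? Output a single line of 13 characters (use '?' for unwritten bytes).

Answer: yjDLuKRhRgAwo

Derivation:
Fragment 1: offset=9 data="gAw" -> buffer=?????????gAw?
Fragment 2: offset=0 data="yjDL" -> buffer=yjDL?????gAw?
Fragment 3: offset=4 data="uKRhR" -> buffer=yjDLuKRhRgAw?
Fragment 4: offset=12 data="o" -> buffer=yjDLuKRhRgAwo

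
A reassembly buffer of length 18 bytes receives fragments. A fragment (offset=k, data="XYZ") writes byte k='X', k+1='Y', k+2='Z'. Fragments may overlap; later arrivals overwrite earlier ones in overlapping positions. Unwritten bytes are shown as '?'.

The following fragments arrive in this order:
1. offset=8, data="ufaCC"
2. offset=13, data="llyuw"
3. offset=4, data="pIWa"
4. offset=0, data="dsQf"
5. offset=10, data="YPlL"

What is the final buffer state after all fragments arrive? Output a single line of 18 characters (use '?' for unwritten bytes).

Answer: dsQfpIWaufYPlLlyuw

Derivation:
Fragment 1: offset=8 data="ufaCC" -> buffer=????????ufaCC?????
Fragment 2: offset=13 data="llyuw" -> buffer=????????ufaCCllyuw
Fragment 3: offset=4 data="pIWa" -> buffer=????pIWaufaCCllyuw
Fragment 4: offset=0 data="dsQf" -> buffer=dsQfpIWaufaCCllyuw
Fragment 5: offset=10 data="YPlL" -> buffer=dsQfpIWaufYPlLlyuw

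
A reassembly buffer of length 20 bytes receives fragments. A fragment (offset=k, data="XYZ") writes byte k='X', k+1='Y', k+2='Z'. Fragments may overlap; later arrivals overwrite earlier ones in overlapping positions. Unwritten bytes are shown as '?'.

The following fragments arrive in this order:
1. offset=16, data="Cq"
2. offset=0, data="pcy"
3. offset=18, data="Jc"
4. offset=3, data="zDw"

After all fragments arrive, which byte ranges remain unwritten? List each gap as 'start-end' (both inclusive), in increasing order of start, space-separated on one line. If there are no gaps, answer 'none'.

Fragment 1: offset=16 len=2
Fragment 2: offset=0 len=3
Fragment 3: offset=18 len=2
Fragment 4: offset=3 len=3
Gaps: 6-15

Answer: 6-15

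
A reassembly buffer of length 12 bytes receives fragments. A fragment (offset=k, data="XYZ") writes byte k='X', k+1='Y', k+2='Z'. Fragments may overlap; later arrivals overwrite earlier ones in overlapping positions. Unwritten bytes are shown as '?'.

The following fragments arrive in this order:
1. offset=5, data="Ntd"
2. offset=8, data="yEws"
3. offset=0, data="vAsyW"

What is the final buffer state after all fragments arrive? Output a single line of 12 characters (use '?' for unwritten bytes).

Fragment 1: offset=5 data="Ntd" -> buffer=?????Ntd????
Fragment 2: offset=8 data="yEws" -> buffer=?????NtdyEws
Fragment 3: offset=0 data="vAsyW" -> buffer=vAsyWNtdyEws

Answer: vAsyWNtdyEws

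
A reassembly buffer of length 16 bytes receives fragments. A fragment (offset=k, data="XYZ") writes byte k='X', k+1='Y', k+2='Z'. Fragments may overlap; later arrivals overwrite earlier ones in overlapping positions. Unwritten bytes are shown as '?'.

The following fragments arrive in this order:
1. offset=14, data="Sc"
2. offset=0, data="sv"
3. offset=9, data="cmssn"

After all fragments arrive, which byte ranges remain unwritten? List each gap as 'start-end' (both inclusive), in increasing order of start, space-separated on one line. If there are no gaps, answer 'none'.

Fragment 1: offset=14 len=2
Fragment 2: offset=0 len=2
Fragment 3: offset=9 len=5
Gaps: 2-8

Answer: 2-8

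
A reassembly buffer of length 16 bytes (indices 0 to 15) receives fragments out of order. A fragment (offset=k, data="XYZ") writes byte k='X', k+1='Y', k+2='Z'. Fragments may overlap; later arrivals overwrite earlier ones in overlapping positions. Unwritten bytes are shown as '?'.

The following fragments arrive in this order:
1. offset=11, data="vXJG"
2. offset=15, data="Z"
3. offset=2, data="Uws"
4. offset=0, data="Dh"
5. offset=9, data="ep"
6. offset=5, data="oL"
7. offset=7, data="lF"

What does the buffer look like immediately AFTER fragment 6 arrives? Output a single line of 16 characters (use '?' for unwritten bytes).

Fragment 1: offset=11 data="vXJG" -> buffer=???????????vXJG?
Fragment 2: offset=15 data="Z" -> buffer=???????????vXJGZ
Fragment 3: offset=2 data="Uws" -> buffer=??Uws??????vXJGZ
Fragment 4: offset=0 data="Dh" -> buffer=DhUws??????vXJGZ
Fragment 5: offset=9 data="ep" -> buffer=DhUws????epvXJGZ
Fragment 6: offset=5 data="oL" -> buffer=DhUwsoL??epvXJGZ

Answer: DhUwsoL??epvXJGZ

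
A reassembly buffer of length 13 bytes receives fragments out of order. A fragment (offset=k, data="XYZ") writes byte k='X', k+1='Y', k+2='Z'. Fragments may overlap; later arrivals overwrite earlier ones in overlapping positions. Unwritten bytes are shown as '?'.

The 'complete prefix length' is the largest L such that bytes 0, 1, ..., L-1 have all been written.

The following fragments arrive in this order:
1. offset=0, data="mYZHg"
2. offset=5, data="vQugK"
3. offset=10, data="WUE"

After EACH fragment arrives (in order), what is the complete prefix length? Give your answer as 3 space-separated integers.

Fragment 1: offset=0 data="mYZHg" -> buffer=mYZHg???????? -> prefix_len=5
Fragment 2: offset=5 data="vQugK" -> buffer=mYZHgvQugK??? -> prefix_len=10
Fragment 3: offset=10 data="WUE" -> buffer=mYZHgvQugKWUE -> prefix_len=13

Answer: 5 10 13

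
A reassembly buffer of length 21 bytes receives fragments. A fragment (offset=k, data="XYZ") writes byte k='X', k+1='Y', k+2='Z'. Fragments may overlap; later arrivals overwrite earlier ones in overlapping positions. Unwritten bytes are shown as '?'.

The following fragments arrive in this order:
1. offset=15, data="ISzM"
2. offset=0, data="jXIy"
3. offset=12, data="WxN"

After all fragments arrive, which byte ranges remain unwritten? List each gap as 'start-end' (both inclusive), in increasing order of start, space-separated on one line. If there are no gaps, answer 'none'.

Fragment 1: offset=15 len=4
Fragment 2: offset=0 len=4
Fragment 3: offset=12 len=3
Gaps: 4-11 19-20

Answer: 4-11 19-20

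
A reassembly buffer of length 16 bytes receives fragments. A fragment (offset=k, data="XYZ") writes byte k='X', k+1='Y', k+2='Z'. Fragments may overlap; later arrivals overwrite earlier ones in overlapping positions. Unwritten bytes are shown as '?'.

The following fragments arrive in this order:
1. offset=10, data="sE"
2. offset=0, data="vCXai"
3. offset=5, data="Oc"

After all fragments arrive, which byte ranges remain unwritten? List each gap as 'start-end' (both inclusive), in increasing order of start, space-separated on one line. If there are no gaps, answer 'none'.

Fragment 1: offset=10 len=2
Fragment 2: offset=0 len=5
Fragment 3: offset=5 len=2
Gaps: 7-9 12-15

Answer: 7-9 12-15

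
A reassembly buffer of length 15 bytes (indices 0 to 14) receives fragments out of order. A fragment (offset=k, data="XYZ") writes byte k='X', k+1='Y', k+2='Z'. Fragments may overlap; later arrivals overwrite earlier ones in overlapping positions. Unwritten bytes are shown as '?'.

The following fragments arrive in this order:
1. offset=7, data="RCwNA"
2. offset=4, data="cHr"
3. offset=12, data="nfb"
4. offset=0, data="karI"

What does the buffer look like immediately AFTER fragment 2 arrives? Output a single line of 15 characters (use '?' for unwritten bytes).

Answer: ????cHrRCwNA???

Derivation:
Fragment 1: offset=7 data="RCwNA" -> buffer=???????RCwNA???
Fragment 2: offset=4 data="cHr" -> buffer=????cHrRCwNA???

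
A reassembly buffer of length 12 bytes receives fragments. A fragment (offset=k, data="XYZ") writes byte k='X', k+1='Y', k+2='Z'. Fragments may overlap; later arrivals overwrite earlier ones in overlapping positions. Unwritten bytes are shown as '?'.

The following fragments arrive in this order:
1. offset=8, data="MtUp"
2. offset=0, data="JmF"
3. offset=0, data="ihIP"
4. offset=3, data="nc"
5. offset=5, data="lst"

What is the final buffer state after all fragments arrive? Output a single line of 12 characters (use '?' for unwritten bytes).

Answer: ihInclstMtUp

Derivation:
Fragment 1: offset=8 data="MtUp" -> buffer=????????MtUp
Fragment 2: offset=0 data="JmF" -> buffer=JmF?????MtUp
Fragment 3: offset=0 data="ihIP" -> buffer=ihIP????MtUp
Fragment 4: offset=3 data="nc" -> buffer=ihInc???MtUp
Fragment 5: offset=5 data="lst" -> buffer=ihInclstMtUp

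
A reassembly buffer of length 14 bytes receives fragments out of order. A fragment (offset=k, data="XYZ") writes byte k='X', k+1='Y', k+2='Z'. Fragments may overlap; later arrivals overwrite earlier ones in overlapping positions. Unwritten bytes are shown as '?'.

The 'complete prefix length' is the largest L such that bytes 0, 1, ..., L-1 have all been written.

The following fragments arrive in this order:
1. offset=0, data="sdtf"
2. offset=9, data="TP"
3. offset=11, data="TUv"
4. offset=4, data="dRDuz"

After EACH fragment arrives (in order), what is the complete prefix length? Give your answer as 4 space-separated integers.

Answer: 4 4 4 14

Derivation:
Fragment 1: offset=0 data="sdtf" -> buffer=sdtf?????????? -> prefix_len=4
Fragment 2: offset=9 data="TP" -> buffer=sdtf?????TP??? -> prefix_len=4
Fragment 3: offset=11 data="TUv" -> buffer=sdtf?????TPTUv -> prefix_len=4
Fragment 4: offset=4 data="dRDuz" -> buffer=sdtfdRDuzTPTUv -> prefix_len=14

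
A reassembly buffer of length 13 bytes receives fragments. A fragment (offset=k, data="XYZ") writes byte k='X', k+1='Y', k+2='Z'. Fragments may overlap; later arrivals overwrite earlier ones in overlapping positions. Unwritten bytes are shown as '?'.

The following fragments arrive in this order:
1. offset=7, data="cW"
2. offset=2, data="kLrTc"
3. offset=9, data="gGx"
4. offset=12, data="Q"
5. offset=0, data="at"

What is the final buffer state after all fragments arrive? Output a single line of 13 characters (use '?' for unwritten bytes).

Answer: atkLrTccWgGxQ

Derivation:
Fragment 1: offset=7 data="cW" -> buffer=???????cW????
Fragment 2: offset=2 data="kLrTc" -> buffer=??kLrTccW????
Fragment 3: offset=9 data="gGx" -> buffer=??kLrTccWgGx?
Fragment 4: offset=12 data="Q" -> buffer=??kLrTccWgGxQ
Fragment 5: offset=0 data="at" -> buffer=atkLrTccWgGxQ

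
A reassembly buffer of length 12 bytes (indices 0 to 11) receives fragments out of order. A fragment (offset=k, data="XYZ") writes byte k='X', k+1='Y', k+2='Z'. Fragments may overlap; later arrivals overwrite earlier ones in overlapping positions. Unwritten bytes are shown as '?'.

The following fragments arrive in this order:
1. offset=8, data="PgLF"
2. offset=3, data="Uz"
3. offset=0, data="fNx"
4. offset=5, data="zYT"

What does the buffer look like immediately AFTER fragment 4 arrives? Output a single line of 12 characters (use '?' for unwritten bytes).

Answer: fNxUzzYTPgLF

Derivation:
Fragment 1: offset=8 data="PgLF" -> buffer=????????PgLF
Fragment 2: offset=3 data="Uz" -> buffer=???Uz???PgLF
Fragment 3: offset=0 data="fNx" -> buffer=fNxUz???PgLF
Fragment 4: offset=5 data="zYT" -> buffer=fNxUzzYTPgLF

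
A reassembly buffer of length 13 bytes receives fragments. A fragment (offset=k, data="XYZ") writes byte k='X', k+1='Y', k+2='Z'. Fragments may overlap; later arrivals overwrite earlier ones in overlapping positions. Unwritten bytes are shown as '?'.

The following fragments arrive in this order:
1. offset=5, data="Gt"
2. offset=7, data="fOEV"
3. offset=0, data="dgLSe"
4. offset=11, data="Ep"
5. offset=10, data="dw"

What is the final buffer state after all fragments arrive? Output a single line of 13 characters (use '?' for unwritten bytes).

Fragment 1: offset=5 data="Gt" -> buffer=?????Gt??????
Fragment 2: offset=7 data="fOEV" -> buffer=?????GtfOEV??
Fragment 3: offset=0 data="dgLSe" -> buffer=dgLSeGtfOEV??
Fragment 4: offset=11 data="Ep" -> buffer=dgLSeGtfOEVEp
Fragment 5: offset=10 data="dw" -> buffer=dgLSeGtfOEdwp

Answer: dgLSeGtfOEdwp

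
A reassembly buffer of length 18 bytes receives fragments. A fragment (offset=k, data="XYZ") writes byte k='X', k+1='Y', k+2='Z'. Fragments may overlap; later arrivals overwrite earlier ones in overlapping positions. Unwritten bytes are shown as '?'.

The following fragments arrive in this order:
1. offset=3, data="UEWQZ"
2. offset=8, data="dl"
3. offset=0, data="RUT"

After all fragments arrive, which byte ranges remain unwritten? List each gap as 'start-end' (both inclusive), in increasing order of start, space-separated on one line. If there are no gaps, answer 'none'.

Fragment 1: offset=3 len=5
Fragment 2: offset=8 len=2
Fragment 3: offset=0 len=3
Gaps: 10-17

Answer: 10-17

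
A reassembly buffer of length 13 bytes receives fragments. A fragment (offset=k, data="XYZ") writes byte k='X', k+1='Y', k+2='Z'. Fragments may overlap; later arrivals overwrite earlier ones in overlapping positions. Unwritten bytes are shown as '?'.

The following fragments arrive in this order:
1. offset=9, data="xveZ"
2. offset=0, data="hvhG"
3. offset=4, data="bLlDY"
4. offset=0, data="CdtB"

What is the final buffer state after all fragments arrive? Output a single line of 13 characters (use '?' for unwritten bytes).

Fragment 1: offset=9 data="xveZ" -> buffer=?????????xveZ
Fragment 2: offset=0 data="hvhG" -> buffer=hvhG?????xveZ
Fragment 3: offset=4 data="bLlDY" -> buffer=hvhGbLlDYxveZ
Fragment 4: offset=0 data="CdtB" -> buffer=CdtBbLlDYxveZ

Answer: CdtBbLlDYxveZ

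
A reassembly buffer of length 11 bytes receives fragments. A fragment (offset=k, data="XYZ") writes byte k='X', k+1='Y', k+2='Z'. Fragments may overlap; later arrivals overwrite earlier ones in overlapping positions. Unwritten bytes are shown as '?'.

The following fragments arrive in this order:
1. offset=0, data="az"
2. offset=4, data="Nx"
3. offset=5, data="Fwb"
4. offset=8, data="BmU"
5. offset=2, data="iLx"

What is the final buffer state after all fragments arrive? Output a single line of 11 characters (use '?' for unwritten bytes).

Answer: aziLxFwbBmU

Derivation:
Fragment 1: offset=0 data="az" -> buffer=az?????????
Fragment 2: offset=4 data="Nx" -> buffer=az??Nx?????
Fragment 3: offset=5 data="Fwb" -> buffer=az??NFwb???
Fragment 4: offset=8 data="BmU" -> buffer=az??NFwbBmU
Fragment 5: offset=2 data="iLx" -> buffer=aziLxFwbBmU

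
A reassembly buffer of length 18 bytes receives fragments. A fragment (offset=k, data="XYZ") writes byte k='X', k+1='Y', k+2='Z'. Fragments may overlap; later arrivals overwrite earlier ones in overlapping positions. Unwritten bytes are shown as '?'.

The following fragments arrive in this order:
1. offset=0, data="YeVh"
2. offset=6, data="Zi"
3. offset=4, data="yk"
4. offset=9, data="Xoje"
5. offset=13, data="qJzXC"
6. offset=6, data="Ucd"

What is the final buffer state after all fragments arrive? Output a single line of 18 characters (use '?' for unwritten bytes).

Answer: YeVhykUcdXojeqJzXC

Derivation:
Fragment 1: offset=0 data="YeVh" -> buffer=YeVh??????????????
Fragment 2: offset=6 data="Zi" -> buffer=YeVh??Zi??????????
Fragment 3: offset=4 data="yk" -> buffer=YeVhykZi??????????
Fragment 4: offset=9 data="Xoje" -> buffer=YeVhykZi?Xoje?????
Fragment 5: offset=13 data="qJzXC" -> buffer=YeVhykZi?XojeqJzXC
Fragment 6: offset=6 data="Ucd" -> buffer=YeVhykUcdXojeqJzXC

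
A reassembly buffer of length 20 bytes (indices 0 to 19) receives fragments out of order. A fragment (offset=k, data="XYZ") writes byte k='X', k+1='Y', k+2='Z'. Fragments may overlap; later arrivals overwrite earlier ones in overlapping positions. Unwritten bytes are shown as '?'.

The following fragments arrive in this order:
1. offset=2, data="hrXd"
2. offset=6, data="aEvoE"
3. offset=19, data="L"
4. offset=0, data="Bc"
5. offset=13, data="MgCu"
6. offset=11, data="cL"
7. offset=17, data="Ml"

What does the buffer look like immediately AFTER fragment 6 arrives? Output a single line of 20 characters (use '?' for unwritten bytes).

Answer: BchrXdaEvoEcLMgCu??L

Derivation:
Fragment 1: offset=2 data="hrXd" -> buffer=??hrXd??????????????
Fragment 2: offset=6 data="aEvoE" -> buffer=??hrXdaEvoE?????????
Fragment 3: offset=19 data="L" -> buffer=??hrXdaEvoE????????L
Fragment 4: offset=0 data="Bc" -> buffer=BchrXdaEvoE????????L
Fragment 5: offset=13 data="MgCu" -> buffer=BchrXdaEvoE??MgCu??L
Fragment 6: offset=11 data="cL" -> buffer=BchrXdaEvoEcLMgCu??L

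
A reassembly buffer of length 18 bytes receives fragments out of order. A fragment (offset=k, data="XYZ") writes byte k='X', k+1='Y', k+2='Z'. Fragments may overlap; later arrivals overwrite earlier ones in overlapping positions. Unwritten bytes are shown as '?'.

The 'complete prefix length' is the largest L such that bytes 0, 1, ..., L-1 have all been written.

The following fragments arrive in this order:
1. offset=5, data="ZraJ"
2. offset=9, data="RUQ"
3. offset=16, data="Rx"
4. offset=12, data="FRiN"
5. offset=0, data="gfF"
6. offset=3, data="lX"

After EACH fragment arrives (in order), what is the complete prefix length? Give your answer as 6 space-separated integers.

Fragment 1: offset=5 data="ZraJ" -> buffer=?????ZraJ????????? -> prefix_len=0
Fragment 2: offset=9 data="RUQ" -> buffer=?????ZraJRUQ?????? -> prefix_len=0
Fragment 3: offset=16 data="Rx" -> buffer=?????ZraJRUQ????Rx -> prefix_len=0
Fragment 4: offset=12 data="FRiN" -> buffer=?????ZraJRUQFRiNRx -> prefix_len=0
Fragment 5: offset=0 data="gfF" -> buffer=gfF??ZraJRUQFRiNRx -> prefix_len=3
Fragment 6: offset=3 data="lX" -> buffer=gfFlXZraJRUQFRiNRx -> prefix_len=18

Answer: 0 0 0 0 3 18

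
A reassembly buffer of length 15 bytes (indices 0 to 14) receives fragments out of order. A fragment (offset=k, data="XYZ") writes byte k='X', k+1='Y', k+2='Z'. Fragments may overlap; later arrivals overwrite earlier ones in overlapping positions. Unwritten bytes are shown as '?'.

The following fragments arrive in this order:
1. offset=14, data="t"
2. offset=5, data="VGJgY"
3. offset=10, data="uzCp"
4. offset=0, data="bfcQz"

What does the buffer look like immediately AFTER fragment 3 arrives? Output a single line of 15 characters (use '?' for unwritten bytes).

Answer: ?????VGJgYuzCpt

Derivation:
Fragment 1: offset=14 data="t" -> buffer=??????????????t
Fragment 2: offset=5 data="VGJgY" -> buffer=?????VGJgY????t
Fragment 3: offset=10 data="uzCp" -> buffer=?????VGJgYuzCpt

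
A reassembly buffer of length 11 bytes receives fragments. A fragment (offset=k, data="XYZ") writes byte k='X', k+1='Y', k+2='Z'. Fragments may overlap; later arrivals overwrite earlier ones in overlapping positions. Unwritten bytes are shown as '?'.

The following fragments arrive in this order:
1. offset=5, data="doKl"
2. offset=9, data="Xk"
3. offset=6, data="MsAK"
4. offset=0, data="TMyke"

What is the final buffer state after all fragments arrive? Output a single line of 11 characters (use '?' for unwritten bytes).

Fragment 1: offset=5 data="doKl" -> buffer=?????doKl??
Fragment 2: offset=9 data="Xk" -> buffer=?????doKlXk
Fragment 3: offset=6 data="MsAK" -> buffer=?????dMsAKk
Fragment 4: offset=0 data="TMyke" -> buffer=TMykedMsAKk

Answer: TMykedMsAKk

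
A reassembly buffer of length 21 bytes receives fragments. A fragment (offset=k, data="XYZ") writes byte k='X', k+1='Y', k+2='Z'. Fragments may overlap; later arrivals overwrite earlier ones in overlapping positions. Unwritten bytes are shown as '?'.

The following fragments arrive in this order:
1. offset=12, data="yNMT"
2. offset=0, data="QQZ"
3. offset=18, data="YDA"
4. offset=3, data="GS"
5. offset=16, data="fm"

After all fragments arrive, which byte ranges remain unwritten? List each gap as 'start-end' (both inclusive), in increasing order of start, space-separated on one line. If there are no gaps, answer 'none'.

Fragment 1: offset=12 len=4
Fragment 2: offset=0 len=3
Fragment 3: offset=18 len=3
Fragment 4: offset=3 len=2
Fragment 5: offset=16 len=2
Gaps: 5-11

Answer: 5-11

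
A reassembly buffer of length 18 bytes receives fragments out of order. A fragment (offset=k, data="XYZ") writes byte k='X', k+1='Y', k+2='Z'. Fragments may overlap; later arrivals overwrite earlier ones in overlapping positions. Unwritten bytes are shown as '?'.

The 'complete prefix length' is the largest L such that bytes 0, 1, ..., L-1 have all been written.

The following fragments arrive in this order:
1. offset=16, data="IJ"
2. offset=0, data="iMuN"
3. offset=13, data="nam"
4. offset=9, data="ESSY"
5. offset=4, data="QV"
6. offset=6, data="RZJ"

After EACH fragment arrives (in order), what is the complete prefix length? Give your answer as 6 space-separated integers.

Fragment 1: offset=16 data="IJ" -> buffer=????????????????IJ -> prefix_len=0
Fragment 2: offset=0 data="iMuN" -> buffer=iMuN????????????IJ -> prefix_len=4
Fragment 3: offset=13 data="nam" -> buffer=iMuN?????????namIJ -> prefix_len=4
Fragment 4: offset=9 data="ESSY" -> buffer=iMuN?????ESSYnamIJ -> prefix_len=4
Fragment 5: offset=4 data="QV" -> buffer=iMuNQV???ESSYnamIJ -> prefix_len=6
Fragment 6: offset=6 data="RZJ" -> buffer=iMuNQVRZJESSYnamIJ -> prefix_len=18

Answer: 0 4 4 4 6 18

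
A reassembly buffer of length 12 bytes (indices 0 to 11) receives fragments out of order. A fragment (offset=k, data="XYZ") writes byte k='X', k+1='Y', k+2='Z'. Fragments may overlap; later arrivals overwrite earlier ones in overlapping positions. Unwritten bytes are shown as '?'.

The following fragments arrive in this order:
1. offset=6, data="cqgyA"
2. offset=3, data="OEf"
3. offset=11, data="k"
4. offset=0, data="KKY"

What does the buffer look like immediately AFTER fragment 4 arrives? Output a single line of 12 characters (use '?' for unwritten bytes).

Fragment 1: offset=6 data="cqgyA" -> buffer=??????cqgyA?
Fragment 2: offset=3 data="OEf" -> buffer=???OEfcqgyA?
Fragment 3: offset=11 data="k" -> buffer=???OEfcqgyAk
Fragment 4: offset=0 data="KKY" -> buffer=KKYOEfcqgyAk

Answer: KKYOEfcqgyAk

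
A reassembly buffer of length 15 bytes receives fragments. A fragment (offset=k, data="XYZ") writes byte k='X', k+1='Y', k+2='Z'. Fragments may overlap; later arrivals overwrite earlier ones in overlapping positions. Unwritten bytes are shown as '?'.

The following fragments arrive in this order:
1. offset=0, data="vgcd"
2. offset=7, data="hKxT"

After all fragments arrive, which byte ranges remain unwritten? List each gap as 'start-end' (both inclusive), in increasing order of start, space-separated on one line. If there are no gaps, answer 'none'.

Answer: 4-6 11-14

Derivation:
Fragment 1: offset=0 len=4
Fragment 2: offset=7 len=4
Gaps: 4-6 11-14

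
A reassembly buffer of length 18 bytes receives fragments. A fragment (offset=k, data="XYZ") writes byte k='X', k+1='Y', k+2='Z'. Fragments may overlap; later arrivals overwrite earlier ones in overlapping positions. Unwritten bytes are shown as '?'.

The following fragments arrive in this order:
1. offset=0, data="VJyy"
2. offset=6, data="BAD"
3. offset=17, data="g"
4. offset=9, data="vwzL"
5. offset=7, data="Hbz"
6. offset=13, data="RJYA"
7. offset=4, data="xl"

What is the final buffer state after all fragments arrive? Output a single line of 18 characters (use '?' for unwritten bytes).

Fragment 1: offset=0 data="VJyy" -> buffer=VJyy??????????????
Fragment 2: offset=6 data="BAD" -> buffer=VJyy??BAD?????????
Fragment 3: offset=17 data="g" -> buffer=VJyy??BAD????????g
Fragment 4: offset=9 data="vwzL" -> buffer=VJyy??BADvwzL????g
Fragment 5: offset=7 data="Hbz" -> buffer=VJyy??BHbzwzL????g
Fragment 6: offset=13 data="RJYA" -> buffer=VJyy??BHbzwzLRJYAg
Fragment 7: offset=4 data="xl" -> buffer=VJyyxlBHbzwzLRJYAg

Answer: VJyyxlBHbzwzLRJYAg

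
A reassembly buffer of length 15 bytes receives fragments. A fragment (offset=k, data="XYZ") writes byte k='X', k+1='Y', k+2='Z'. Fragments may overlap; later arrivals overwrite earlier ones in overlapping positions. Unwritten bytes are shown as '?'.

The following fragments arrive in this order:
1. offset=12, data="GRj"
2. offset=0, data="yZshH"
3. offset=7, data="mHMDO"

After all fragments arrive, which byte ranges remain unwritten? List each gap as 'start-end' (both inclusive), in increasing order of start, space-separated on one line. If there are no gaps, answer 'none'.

Answer: 5-6

Derivation:
Fragment 1: offset=12 len=3
Fragment 2: offset=0 len=5
Fragment 3: offset=7 len=5
Gaps: 5-6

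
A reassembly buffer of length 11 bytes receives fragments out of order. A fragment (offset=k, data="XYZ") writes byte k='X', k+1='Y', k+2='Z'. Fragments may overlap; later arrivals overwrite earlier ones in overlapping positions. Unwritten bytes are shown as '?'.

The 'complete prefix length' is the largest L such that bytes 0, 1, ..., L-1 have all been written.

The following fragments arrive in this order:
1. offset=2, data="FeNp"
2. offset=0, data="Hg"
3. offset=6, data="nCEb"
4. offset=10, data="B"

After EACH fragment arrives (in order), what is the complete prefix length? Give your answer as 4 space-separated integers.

Answer: 0 6 10 11

Derivation:
Fragment 1: offset=2 data="FeNp" -> buffer=??FeNp????? -> prefix_len=0
Fragment 2: offset=0 data="Hg" -> buffer=HgFeNp????? -> prefix_len=6
Fragment 3: offset=6 data="nCEb" -> buffer=HgFeNpnCEb? -> prefix_len=10
Fragment 4: offset=10 data="B" -> buffer=HgFeNpnCEbB -> prefix_len=11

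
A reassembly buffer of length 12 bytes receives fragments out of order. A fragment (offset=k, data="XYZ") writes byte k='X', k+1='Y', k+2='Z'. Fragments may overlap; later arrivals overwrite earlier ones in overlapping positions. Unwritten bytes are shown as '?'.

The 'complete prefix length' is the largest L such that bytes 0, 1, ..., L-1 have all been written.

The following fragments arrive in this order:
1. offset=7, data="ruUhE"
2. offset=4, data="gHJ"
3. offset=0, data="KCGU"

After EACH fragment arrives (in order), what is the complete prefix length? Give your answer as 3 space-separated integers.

Answer: 0 0 12

Derivation:
Fragment 1: offset=7 data="ruUhE" -> buffer=???????ruUhE -> prefix_len=0
Fragment 2: offset=4 data="gHJ" -> buffer=????gHJruUhE -> prefix_len=0
Fragment 3: offset=0 data="KCGU" -> buffer=KCGUgHJruUhE -> prefix_len=12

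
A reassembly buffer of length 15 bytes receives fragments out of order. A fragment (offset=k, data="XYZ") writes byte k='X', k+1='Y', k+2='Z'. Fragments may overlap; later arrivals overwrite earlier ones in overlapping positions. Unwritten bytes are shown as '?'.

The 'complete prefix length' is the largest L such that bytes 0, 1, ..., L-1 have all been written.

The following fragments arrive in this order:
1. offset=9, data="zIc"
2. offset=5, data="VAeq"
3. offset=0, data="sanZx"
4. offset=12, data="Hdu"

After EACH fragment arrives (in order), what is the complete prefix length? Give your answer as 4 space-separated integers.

Fragment 1: offset=9 data="zIc" -> buffer=?????????zIc??? -> prefix_len=0
Fragment 2: offset=5 data="VAeq" -> buffer=?????VAeqzIc??? -> prefix_len=0
Fragment 3: offset=0 data="sanZx" -> buffer=sanZxVAeqzIc??? -> prefix_len=12
Fragment 4: offset=12 data="Hdu" -> buffer=sanZxVAeqzIcHdu -> prefix_len=15

Answer: 0 0 12 15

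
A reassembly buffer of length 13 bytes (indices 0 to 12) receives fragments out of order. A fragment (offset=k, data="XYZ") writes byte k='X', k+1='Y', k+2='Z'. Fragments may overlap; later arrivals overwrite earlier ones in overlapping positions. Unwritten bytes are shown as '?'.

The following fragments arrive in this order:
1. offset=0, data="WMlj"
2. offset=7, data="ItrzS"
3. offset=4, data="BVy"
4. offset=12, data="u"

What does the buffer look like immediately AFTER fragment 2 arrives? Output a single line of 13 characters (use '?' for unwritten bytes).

Answer: WMlj???ItrzS?

Derivation:
Fragment 1: offset=0 data="WMlj" -> buffer=WMlj?????????
Fragment 2: offset=7 data="ItrzS" -> buffer=WMlj???ItrzS?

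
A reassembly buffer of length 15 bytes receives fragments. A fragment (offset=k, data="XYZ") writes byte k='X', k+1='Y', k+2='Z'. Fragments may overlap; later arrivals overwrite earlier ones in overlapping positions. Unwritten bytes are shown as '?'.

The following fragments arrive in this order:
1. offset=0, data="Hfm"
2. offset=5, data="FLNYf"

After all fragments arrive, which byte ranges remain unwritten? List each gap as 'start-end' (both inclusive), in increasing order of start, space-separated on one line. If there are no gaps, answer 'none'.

Fragment 1: offset=0 len=3
Fragment 2: offset=5 len=5
Gaps: 3-4 10-14

Answer: 3-4 10-14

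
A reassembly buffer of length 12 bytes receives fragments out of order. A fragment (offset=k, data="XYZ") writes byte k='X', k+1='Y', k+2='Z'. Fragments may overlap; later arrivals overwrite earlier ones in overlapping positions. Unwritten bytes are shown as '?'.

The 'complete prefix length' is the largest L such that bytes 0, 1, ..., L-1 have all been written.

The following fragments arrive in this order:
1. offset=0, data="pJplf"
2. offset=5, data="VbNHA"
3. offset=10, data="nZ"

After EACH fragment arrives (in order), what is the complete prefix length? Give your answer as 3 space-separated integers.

Fragment 1: offset=0 data="pJplf" -> buffer=pJplf??????? -> prefix_len=5
Fragment 2: offset=5 data="VbNHA" -> buffer=pJplfVbNHA?? -> prefix_len=10
Fragment 3: offset=10 data="nZ" -> buffer=pJplfVbNHAnZ -> prefix_len=12

Answer: 5 10 12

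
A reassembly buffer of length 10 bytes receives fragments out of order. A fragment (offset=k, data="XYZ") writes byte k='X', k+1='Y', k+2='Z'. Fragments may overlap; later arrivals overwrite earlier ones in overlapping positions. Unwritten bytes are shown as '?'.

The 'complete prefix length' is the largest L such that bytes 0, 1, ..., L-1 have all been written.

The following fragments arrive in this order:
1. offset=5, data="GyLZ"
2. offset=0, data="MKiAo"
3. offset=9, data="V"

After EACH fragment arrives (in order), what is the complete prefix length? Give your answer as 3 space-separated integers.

Answer: 0 9 10

Derivation:
Fragment 1: offset=5 data="GyLZ" -> buffer=?????GyLZ? -> prefix_len=0
Fragment 2: offset=0 data="MKiAo" -> buffer=MKiAoGyLZ? -> prefix_len=9
Fragment 3: offset=9 data="V" -> buffer=MKiAoGyLZV -> prefix_len=10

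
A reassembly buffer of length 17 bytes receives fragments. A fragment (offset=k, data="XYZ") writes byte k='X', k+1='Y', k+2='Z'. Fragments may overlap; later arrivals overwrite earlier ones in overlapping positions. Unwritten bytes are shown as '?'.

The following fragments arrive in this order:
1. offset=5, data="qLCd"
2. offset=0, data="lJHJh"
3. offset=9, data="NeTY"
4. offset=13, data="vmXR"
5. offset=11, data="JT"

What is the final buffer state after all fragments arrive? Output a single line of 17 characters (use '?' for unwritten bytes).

Answer: lJHJhqLCdNeJTvmXR

Derivation:
Fragment 1: offset=5 data="qLCd" -> buffer=?????qLCd????????
Fragment 2: offset=0 data="lJHJh" -> buffer=lJHJhqLCd????????
Fragment 3: offset=9 data="NeTY" -> buffer=lJHJhqLCdNeTY????
Fragment 4: offset=13 data="vmXR" -> buffer=lJHJhqLCdNeTYvmXR
Fragment 5: offset=11 data="JT" -> buffer=lJHJhqLCdNeJTvmXR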